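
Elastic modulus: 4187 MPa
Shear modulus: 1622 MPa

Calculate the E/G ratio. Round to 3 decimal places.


E / G = 4187 / 1622 = 2.581

2.581


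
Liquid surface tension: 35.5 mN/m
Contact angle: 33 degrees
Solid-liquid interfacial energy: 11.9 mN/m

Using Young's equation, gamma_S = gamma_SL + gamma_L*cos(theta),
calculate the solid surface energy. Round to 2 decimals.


gamma_S = 11.9 + 35.5 * cos(33)
= 41.67 mN/m

41.67


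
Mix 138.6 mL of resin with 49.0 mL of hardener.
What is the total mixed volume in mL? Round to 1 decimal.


Total = 138.6 + 49.0 = 187.6 mL

187.6


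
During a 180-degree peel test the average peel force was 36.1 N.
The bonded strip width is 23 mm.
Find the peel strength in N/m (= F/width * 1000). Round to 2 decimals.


Peel strength = F/width * 1000
= 36.1 / 23 * 1000
= 1569.57 N/m

1569.57


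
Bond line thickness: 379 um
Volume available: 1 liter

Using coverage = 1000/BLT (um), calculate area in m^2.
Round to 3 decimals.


1 L = 1e6 mm^3, thickness = 379 um = 0.379 mm
Area = 1e6 / 0.379 mm^2 = (1e6 / 0.379) / 1e6 m^2 = 1000 / 379 m^2
= 2.639 m^2

2.639


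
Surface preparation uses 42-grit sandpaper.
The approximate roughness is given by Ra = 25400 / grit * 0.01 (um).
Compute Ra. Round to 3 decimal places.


Ra = 25400 / 42 * 0.01
= 254 / 42
= 6.048 um

6.048


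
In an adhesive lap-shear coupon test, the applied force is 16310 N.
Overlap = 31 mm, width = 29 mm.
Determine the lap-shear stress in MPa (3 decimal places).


stress = F / (overlap * width)
= 16310 / (31 * 29)
= 18.142 MPa

18.142


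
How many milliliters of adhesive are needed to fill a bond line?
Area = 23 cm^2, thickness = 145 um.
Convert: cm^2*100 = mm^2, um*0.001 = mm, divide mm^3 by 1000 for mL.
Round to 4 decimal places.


= (23 * 100) * (145 * 0.001) / 1000
= 0.3335 mL

0.3335


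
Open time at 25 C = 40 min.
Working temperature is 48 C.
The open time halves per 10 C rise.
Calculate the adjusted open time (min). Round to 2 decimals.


factor = 2^((48 - 25) / 10) = 4.9246
ot = 40 / 4.9246 = 8.12 min

8.12


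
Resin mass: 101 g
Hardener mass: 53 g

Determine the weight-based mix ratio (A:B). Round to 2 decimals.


Ratio = 101 / 53 = 1.91

1.91


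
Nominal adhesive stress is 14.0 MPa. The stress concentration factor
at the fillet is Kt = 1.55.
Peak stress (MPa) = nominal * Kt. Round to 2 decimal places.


Peak = 14.0 * 1.55 = 21.70 MPa

21.70


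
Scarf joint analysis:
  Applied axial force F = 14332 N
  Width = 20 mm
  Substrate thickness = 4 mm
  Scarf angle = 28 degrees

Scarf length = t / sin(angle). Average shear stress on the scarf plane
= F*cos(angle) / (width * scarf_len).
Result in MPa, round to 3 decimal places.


Scarf length = 4 / sin(28 deg) = 8.5202 mm
cos(28 deg) = 0.882948
Shear = 14332 * 0.882948 / (20 * 8.5202)
= 74.261 MPa

74.261


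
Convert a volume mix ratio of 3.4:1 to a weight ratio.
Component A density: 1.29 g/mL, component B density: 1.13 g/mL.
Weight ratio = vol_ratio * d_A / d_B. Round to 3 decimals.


= 3.4 * 1.29 / 1.13 = 3.881

3.881


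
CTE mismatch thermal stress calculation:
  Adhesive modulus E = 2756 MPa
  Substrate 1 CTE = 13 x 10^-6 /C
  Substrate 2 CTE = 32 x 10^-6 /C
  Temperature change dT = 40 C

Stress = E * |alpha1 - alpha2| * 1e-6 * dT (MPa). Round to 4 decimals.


delta_alpha = |13 - 32| = 19 x 10^-6/C
Stress = 2756 * 19e-6 * 40
= 2.0946 MPa

2.0946


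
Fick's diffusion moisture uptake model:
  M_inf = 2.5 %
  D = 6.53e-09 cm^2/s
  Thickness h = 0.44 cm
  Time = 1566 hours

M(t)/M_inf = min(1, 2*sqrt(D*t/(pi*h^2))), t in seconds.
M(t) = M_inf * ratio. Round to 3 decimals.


t_sec = 1566 * 3600 = 5637600
ratio = 2*sqrt(6.53e-09*5637600/(pi*0.44^2))
= min(1, 0.492046)
= 0.492046
M(t) = 2.5 * 0.492046 = 1.230 %

1.230


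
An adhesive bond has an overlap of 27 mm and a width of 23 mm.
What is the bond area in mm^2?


Bond area = overlap * width
= 27 * 23
= 621 mm^2

621


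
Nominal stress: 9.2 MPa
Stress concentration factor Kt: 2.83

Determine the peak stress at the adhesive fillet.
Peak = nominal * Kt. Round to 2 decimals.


Peak stress = 9.2 * 2.83
= 26.04 MPa

26.04


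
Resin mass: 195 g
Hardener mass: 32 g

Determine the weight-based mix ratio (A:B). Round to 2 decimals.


Ratio = 195 / 32 = 6.09

6.09


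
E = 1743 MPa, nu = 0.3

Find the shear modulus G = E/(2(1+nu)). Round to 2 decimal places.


G = 1743 / (2 * 1.30)
= 670.38 MPa

670.38


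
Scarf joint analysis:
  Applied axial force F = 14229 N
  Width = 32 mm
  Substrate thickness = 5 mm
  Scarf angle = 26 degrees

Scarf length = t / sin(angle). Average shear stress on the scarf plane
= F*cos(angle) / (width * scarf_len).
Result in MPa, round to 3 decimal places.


Scarf length = 5 / sin(26 deg) = 11.4059 mm
cos(26 deg) = 0.898794
Shear = 14229 * 0.898794 / (32 * 11.4059)
= 35.039 MPa

35.039


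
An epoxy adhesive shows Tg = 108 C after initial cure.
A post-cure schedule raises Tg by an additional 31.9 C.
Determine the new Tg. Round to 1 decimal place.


New Tg = 108 + 31.9
= 139.9 C

139.9


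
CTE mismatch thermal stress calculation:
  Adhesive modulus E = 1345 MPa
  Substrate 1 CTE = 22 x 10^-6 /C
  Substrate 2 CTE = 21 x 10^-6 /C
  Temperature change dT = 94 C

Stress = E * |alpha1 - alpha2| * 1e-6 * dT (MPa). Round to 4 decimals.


delta_alpha = |22 - 21| = 1 x 10^-6/C
Stress = 1345 * 1e-6 * 94
= 0.1264 MPa

0.1264


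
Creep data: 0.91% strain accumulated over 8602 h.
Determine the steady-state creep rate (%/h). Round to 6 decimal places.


Rate = 0.91 / 8602 = 0.000106 %/h

0.000106


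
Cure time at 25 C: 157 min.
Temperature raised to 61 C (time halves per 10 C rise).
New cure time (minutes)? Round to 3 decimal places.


Acceleration factor = 2^(36/10) = 12.1257
New time = 157 / 12.1257 = 12.948 min

12.948


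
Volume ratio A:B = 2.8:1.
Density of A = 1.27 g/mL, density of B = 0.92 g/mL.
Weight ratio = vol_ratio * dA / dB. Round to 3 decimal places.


Wt ratio = 2.8 * 1.27 / 0.92
= 3.865

3.865


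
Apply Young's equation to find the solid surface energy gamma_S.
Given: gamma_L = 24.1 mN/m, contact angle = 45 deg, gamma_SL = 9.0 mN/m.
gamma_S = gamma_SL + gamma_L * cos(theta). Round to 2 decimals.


theta_rad = 45 * pi/180 = 0.785398
gamma_S = 9.0 + 24.1 * cos(0.785398)
= 26.04 mN/m

26.04


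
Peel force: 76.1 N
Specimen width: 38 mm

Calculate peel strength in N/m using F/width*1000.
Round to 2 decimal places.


Peel strength = 76.1 / 38 * 1000 = 2002.63 N/m

2002.63


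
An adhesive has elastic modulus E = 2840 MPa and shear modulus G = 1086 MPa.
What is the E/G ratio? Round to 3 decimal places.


E/G = 2840 / 1086 = 2.615

2.615


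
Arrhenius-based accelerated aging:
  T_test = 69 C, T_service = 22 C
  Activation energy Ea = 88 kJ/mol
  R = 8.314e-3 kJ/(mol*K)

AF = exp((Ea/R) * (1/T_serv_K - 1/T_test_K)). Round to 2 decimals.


T_test_K = 342.15, T_serv_K = 295.15
AF = exp((88/8.314e-3) * (1/295.15 - 1/342.15))
= 137.85

137.85


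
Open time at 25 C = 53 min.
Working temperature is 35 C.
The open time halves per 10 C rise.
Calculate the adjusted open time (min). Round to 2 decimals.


factor = 2^((35 - 25) / 10) = 2.0000
ot = 53 / 2.0000 = 26.50 min

26.50


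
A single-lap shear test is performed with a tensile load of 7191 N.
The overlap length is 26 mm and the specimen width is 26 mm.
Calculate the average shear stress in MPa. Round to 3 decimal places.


Shear stress = F / (overlap * width)
= 7191 / (26 * 26)
= 7191 / 676
= 10.638 MPa

10.638


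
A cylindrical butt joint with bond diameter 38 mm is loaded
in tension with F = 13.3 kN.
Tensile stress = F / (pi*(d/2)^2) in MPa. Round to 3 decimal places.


Area = pi * (38/2)^2 = 1134.1149 mm^2
Stress = 13.3*1000 / 1134.1149
= 11.727 MPa

11.727


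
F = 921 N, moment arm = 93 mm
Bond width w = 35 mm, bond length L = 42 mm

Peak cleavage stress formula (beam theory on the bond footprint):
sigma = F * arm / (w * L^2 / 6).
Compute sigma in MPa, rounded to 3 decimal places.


sigma = (921 * 93) / (35 * 1764 / 6)
= 85653 * 6 / 61740
= 513918 / 61740
= 8.324 MPa

8.324


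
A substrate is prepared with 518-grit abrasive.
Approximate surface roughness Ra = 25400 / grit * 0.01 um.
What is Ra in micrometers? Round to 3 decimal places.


Ra = 25400 / 518 * 0.01 = 0.490 um

0.490


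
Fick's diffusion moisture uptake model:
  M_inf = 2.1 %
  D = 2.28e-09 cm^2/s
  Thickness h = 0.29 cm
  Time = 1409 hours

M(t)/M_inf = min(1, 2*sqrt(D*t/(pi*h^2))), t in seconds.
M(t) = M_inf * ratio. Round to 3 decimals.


t_sec = 1409 * 3600 = 5072400
ratio = 2*sqrt(2.28e-09*5072400/(pi*0.29^2))
= min(1, 0.418438)
= 0.418438
M(t) = 2.1 * 0.418438 = 0.879 %

0.879


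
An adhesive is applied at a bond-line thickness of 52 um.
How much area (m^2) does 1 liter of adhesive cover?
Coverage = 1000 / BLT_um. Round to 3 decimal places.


Coverage = 1000 / 52 = 19.231 m^2

19.231


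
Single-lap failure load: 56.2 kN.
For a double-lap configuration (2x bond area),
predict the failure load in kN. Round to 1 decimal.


Failure load = 56.2 * 2 = 112.4 kN

112.4


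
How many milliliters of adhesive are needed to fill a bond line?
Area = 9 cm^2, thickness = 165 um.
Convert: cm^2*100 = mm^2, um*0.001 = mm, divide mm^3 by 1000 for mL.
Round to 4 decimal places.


= (9 * 100) * (165 * 0.001) / 1000
= 0.1485 mL

0.1485


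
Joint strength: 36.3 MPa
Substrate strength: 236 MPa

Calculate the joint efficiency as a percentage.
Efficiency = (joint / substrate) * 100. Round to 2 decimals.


Efficiency = (36.3 / 236) * 100 = 15.38%

15.38


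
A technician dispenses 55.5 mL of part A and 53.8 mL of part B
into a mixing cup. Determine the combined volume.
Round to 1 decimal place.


Combined volume = 55.5 + 53.8
= 109.3 mL

109.3


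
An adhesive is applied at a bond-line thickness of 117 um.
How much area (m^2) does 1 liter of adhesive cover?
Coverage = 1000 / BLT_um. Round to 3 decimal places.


Coverage = 1000 / 117 = 8.547 m^2

8.547


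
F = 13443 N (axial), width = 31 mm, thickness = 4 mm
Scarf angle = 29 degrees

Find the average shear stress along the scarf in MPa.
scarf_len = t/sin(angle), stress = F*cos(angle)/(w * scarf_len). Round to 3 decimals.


scarf_len = 4/sin(29 deg) = 8.2507
cos(29 deg) = 0.874620
stress = 13443*0.874620/(31*8.2507) = 45.969 MPa

45.969


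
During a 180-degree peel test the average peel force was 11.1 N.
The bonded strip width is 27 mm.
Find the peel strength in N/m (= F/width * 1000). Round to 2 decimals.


Peel strength = F/width * 1000
= 11.1 / 27 * 1000
= 411.11 N/m

411.11


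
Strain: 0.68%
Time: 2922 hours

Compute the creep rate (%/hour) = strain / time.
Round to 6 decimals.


Creep rate = 0.68 / 2922
= 0.000233 %/h

0.000233


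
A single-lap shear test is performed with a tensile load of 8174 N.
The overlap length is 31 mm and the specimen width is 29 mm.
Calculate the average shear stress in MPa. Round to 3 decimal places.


Shear stress = F / (overlap * width)
= 8174 / (31 * 29)
= 8174 / 899
= 9.092 MPa

9.092


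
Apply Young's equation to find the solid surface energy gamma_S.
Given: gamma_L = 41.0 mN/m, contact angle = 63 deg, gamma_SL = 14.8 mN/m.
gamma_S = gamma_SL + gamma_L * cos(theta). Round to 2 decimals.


theta_rad = 63 * pi/180 = 1.099557
gamma_S = 14.8 + 41.0 * cos(1.099557)
= 33.41 mN/m

33.41


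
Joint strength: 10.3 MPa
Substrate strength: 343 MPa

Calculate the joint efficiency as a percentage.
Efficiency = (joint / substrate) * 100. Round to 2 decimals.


Efficiency = (10.3 / 343) * 100 = 3.00%

3.00


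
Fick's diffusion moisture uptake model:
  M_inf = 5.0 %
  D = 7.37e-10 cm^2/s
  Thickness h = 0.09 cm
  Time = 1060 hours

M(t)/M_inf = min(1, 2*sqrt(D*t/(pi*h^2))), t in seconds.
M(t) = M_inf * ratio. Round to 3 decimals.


t_sec = 1060 * 3600 = 3816000
ratio = 2*sqrt(7.37e-10*3816000/(pi*0.09^2))
= min(1, 0.664891)
= 0.664891
M(t) = 5.0 * 0.664891 = 3.324 %

3.324


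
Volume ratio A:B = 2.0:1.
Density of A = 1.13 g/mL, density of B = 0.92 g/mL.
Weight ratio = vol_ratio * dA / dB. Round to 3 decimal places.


Wt ratio = 2.0 * 1.13 / 0.92
= 2.457

2.457


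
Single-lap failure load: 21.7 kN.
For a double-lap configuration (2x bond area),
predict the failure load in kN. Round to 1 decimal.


Failure load = 21.7 * 2 = 43.4 kN

43.4


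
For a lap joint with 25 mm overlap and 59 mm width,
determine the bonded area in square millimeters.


Area = 25 * 59 = 1475 mm^2

1475


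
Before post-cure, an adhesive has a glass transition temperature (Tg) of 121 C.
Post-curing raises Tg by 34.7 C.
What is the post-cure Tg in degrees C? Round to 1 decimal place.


Tg_post = Tg_base + delta_Tg
= 121 + 34.7
= 155.7 C

155.7


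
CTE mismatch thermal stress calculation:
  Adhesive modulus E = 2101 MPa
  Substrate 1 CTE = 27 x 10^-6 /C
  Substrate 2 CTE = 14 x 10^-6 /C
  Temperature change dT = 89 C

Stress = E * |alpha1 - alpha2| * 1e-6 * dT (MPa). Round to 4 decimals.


delta_alpha = |27 - 14| = 13 x 10^-6/C
Stress = 2101 * 13e-6 * 89
= 2.4309 MPa

2.4309


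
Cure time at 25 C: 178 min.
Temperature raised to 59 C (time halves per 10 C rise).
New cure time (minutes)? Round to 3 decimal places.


Acceleration factor = 2^(34/10) = 10.5561
New time = 178 / 10.5561 = 16.862 min

16.862


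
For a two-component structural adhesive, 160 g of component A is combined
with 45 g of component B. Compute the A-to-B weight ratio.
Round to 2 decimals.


Weight ratio A:B = 160 / 45
= 3.56

3.56


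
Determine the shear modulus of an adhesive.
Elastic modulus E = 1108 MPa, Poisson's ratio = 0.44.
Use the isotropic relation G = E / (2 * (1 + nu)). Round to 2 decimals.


G = 1108 / (2*(1+0.44)) = 1108 / 2.88
= 384.72 MPa

384.72


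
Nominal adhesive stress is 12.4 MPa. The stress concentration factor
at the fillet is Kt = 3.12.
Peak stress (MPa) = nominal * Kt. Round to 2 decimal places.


Peak = 12.4 * 3.12 = 38.69 MPa

38.69


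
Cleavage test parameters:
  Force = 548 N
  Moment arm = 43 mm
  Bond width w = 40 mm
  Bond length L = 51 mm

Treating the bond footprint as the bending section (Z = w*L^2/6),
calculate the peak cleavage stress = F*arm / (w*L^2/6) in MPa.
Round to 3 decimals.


M = 548 * 43 = 23564 N*mm
Z = 40 * 51^2 / 6 = 104040 / 6 mm^3
sigma = M / Z = 6 * 23564 / 104040 = 141384 / 104040
= 1.359 MPa

1.359


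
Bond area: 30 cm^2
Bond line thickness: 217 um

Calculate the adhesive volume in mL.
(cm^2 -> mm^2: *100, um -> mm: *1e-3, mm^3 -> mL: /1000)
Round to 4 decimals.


V = 30*100 * 217*1e-3 / 1000
= 0.6510 mL

0.6510


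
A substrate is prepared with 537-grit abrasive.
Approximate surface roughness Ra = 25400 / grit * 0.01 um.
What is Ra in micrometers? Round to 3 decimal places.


Ra = 25400 / 537 * 0.01 = 0.473 um

0.473


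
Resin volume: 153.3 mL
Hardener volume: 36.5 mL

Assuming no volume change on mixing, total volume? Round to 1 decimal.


V_total = 153.3 + 36.5 = 189.8 mL

189.8


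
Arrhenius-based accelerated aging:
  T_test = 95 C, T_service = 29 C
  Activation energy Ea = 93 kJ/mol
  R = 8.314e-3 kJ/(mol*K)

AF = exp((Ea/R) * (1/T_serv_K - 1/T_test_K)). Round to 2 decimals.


T_test_K = 368.15, T_serv_K = 302.15
AF = exp((93/8.314e-3) * (1/302.15 - 1/368.15))
= 762.78

762.78


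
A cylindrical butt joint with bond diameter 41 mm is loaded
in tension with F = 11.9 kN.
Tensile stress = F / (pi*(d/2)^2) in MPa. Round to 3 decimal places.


Area = pi * (41/2)^2 = 1320.2543 mm^2
Stress = 11.9*1000 / 1320.2543
= 9.013 MPa

9.013


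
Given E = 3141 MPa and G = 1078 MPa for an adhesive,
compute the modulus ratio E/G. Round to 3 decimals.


E/G ratio = 3141 / 1078 = 2.914

2.914


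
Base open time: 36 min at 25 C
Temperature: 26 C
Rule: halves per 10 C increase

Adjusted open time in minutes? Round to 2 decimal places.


Acceleration = 2^((26-25)/10) = 1.0718
Open time = 36 / 1.0718 = 33.59 min

33.59


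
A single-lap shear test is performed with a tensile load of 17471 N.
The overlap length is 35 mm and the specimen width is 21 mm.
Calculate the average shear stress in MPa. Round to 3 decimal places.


Shear stress = F / (overlap * width)
= 17471 / (35 * 21)
= 17471 / 735
= 23.770 MPa

23.770


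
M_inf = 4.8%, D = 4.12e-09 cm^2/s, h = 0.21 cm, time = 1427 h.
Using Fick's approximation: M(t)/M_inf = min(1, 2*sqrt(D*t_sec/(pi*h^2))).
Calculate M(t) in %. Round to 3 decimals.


t = 5137200 s
ratio = min(1, 2*sqrt(4.12e-09*5137200/(pi*0.0441)))
= 0.781713
M(t) = 4.8 * 0.781713 = 3.752%

3.752


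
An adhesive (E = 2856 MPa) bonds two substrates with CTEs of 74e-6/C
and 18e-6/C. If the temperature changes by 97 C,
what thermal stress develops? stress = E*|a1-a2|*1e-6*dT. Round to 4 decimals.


Stress = 2856 * |74 - 18| * 1e-6 * 97
= 15.5138 MPa

15.5138


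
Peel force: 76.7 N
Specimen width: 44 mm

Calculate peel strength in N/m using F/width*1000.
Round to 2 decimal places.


Peel strength = 76.7 / 44 * 1000 = 1743.18 N/m

1743.18


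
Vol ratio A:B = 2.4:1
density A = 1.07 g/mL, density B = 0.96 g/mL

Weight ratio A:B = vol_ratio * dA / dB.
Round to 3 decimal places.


Weight ratio = 2.4 * 1.07 / 0.96
= 2.675

2.675


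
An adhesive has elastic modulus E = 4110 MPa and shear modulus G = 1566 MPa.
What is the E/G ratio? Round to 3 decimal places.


E/G = 4110 / 1566 = 2.625

2.625


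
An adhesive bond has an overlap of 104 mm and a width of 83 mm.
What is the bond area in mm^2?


Bond area = overlap * width
= 104 * 83
= 8632 mm^2

8632


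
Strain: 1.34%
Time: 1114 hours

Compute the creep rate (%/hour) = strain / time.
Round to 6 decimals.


Creep rate = 1.34 / 1114
= 0.001203 %/h

0.001203


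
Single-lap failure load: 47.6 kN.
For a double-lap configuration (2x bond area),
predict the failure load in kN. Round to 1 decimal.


Failure load = 47.6 * 2 = 95.2 kN

95.2


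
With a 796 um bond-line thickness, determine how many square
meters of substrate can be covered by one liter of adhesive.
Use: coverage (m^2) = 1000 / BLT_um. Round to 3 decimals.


Coverage = 1000 / 796 = 1.256 m^2

1.256


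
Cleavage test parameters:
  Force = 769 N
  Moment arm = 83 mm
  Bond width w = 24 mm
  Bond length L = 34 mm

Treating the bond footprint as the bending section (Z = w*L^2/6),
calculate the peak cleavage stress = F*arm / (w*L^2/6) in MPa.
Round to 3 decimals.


M = 769 * 83 = 63827 N*mm
Z = 24 * 34^2 / 6 = 27744 / 6 mm^3
sigma = M / Z = 6 * 63827 / 27744 = 382962 / 27744
= 13.803 MPa

13.803


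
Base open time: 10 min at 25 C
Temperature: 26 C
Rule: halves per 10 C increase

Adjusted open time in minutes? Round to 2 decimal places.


Acceleration = 2^((26-25)/10) = 1.0718
Open time = 10 / 1.0718 = 9.33 min

9.33


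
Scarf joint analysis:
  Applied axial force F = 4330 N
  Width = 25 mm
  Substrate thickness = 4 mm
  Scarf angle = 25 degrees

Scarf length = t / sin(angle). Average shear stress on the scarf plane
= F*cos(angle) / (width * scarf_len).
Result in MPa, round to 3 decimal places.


Scarf length = 4 / sin(25 deg) = 9.4648 mm
cos(25 deg) = 0.906308
Shear = 4330 * 0.906308 / (25 * 9.4648)
= 16.585 MPa

16.585


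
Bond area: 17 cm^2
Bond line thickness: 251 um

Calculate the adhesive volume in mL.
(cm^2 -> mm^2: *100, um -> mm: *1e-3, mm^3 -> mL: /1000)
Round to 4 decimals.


V = 17*100 * 251*1e-3 / 1000
= 0.4267 mL

0.4267


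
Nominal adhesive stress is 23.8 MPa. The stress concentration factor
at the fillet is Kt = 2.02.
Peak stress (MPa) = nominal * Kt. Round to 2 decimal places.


Peak = 23.8 * 2.02 = 48.08 MPa

48.08


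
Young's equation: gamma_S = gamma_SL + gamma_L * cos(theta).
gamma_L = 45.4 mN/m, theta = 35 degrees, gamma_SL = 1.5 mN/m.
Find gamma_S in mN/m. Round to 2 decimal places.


cos(35 deg) = 0.819152
gamma_S = 1.5 + 45.4 * 0.819152
= 38.69 mN/m

38.69


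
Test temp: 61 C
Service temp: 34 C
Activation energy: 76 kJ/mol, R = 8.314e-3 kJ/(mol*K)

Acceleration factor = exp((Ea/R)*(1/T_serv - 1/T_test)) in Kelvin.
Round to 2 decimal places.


AF = exp((76/0.008314)*(1/307.15 - 1/334.15))
= 11.08

11.08


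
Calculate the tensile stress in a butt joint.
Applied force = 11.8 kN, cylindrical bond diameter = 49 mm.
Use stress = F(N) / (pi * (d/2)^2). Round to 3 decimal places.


A = pi * 24.5^2 = 1885.7410 mm^2
sigma = 11800.0 / 1885.7410 = 6.257 MPa

6.257


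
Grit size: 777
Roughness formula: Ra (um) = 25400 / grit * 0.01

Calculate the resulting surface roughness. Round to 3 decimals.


Ra = 25400 / 777 * 0.01
= 0.327 um

0.327


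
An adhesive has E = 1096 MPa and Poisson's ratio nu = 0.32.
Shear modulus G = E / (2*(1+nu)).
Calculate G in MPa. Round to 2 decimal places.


G = 1096 / (2*(1+0.32))
= 1096 / 2.64
= 415.15 MPa

415.15


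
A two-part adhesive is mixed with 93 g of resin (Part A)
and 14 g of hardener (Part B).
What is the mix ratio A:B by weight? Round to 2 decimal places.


Mix ratio = mass_A / mass_B
= 93 / 14
= 6.64

6.64


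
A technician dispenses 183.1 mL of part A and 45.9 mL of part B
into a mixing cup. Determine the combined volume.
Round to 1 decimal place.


Combined volume = 183.1 + 45.9
= 229.0 mL

229.0


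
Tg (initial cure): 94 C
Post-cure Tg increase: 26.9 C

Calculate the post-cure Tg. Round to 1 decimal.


Post-cure Tg = 94 + 26.9 = 120.9 C

120.9


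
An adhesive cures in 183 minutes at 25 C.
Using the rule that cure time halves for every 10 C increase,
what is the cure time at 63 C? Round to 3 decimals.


Factor = 2^((63 - 25) / 10) = 13.9288
Cure time = 183 / 13.9288
= 13.138 minutes

13.138


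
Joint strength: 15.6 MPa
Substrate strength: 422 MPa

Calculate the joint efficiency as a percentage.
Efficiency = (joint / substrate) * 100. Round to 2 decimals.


Efficiency = (15.6 / 422) * 100 = 3.70%

3.70


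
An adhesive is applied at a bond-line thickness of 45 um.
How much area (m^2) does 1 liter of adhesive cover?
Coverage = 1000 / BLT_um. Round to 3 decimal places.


Coverage = 1000 / 45 = 22.222 m^2

22.222


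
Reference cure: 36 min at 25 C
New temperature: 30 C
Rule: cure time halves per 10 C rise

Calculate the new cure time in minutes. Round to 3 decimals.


factor = 2^((30-25)/10) = 1.4142
t_new = 36 / 1.4142 = 25.456 min

25.456


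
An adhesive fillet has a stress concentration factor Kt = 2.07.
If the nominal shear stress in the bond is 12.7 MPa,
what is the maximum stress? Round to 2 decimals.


Max stress = 12.7 * 2.07 = 26.29 MPa

26.29


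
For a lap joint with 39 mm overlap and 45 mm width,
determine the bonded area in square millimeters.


Area = 39 * 45 = 1755 mm^2

1755


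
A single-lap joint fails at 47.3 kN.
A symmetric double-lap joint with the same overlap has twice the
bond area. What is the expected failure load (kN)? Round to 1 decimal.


Double-lap load = 2 * 47.3 = 94.6 kN

94.6


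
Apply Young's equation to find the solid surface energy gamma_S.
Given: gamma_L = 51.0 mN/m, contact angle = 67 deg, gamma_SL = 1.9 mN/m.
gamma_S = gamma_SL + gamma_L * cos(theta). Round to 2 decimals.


theta_rad = 67 * pi/180 = 1.169371
gamma_S = 1.9 + 51.0 * cos(1.169371)
= 21.83 mN/m

21.83


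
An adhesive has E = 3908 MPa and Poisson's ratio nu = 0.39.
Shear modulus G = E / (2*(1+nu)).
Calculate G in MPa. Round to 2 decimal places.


G = 3908 / (2*(1+0.39))
= 3908 / 2.78
= 1405.76 MPa

1405.76


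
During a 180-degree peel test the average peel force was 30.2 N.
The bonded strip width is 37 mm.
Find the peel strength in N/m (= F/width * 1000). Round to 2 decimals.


Peel strength = F/width * 1000
= 30.2 / 37 * 1000
= 816.22 N/m

816.22


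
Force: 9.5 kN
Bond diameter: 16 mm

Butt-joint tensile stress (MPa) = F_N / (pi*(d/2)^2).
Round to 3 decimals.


F_N = 9.5 * 1000 = 9500.0 N
A = pi*(8.0)^2 = 201.0619 mm^2
stress = 9500.0 / 201.0619 = 47.249 MPa

47.249


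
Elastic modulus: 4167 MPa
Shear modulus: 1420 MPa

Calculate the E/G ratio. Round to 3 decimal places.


E / G = 4167 / 1420 = 2.935

2.935


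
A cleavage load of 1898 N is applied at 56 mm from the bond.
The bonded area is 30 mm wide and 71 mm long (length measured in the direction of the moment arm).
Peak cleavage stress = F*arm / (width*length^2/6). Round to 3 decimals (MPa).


Moment = 1898 * 56 = 106288 N*mm
Section modulus = 30 * 5041 / 6 = 151230 / 6 mm^3
Stress = 106288 / (151230 / 6) = 637728 / 151230
= 4.217 MPa

4.217


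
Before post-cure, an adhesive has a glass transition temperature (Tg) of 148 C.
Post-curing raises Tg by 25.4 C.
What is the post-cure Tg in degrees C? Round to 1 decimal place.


Tg_post = Tg_base + delta_Tg
= 148 + 25.4
= 173.4 C

173.4


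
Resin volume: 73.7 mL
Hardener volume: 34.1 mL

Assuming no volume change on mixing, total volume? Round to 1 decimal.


V_total = 73.7 + 34.1 = 107.8 mL

107.8


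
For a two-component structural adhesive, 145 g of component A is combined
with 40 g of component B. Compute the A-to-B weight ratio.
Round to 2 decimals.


Weight ratio A:B = 145 / 40
= 3.63

3.63


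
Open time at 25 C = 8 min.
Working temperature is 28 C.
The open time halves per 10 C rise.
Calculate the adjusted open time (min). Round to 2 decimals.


factor = 2^((28 - 25) / 10) = 1.2311
ot = 8 / 1.2311 = 6.50 min

6.50


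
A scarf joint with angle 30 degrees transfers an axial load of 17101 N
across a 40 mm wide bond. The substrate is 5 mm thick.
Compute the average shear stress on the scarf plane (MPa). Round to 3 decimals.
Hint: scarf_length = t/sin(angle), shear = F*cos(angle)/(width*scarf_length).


scarf_length = 5 / sin(30 deg) = 10.0000 mm
cos(30 deg) = 0.866025
shear stress = 17101 * 0.866025 / (40 * 10.0000)
= 37.025 MPa

37.025


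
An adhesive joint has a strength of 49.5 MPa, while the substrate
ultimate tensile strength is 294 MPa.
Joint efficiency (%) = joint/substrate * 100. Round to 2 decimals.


Efficiency = 49.5 / 294 * 100
= 16.84%

16.84


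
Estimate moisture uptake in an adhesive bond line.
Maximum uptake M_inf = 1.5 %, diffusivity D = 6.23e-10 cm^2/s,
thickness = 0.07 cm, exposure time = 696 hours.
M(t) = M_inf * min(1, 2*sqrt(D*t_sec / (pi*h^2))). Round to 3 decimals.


Convert time: 696 h = 2505600 s
ratio = min(1, 2*sqrt(6.23e-10*2505600/(pi*0.07^2)))
= 0.636879
M(t) = 1.5 * 0.636879 = 0.955%

0.955


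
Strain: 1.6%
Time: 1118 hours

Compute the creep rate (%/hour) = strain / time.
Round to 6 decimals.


Creep rate = 1.6 / 1118
= 0.001431 %/h

0.001431


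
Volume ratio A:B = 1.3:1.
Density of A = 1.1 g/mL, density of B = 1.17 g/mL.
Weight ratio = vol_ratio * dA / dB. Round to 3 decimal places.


Wt ratio = 1.3 * 1.1 / 1.17
= 1.222

1.222


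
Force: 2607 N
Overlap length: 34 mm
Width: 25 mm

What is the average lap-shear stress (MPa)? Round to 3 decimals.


Average shear stress = F / (overlap * width)
= 2607 / (34 * 25)
= 3.067 MPa

3.067


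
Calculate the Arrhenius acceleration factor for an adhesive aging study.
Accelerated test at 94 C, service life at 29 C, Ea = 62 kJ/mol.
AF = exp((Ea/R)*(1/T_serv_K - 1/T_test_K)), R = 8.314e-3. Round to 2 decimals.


T_test = 367.15 K, T_serv = 302.15 K
Ea/R = 62 / 0.008314 = 7457.30
AF = exp(7457.30 * (1/302.15 - 1/367.15))
= 79.00

79.00


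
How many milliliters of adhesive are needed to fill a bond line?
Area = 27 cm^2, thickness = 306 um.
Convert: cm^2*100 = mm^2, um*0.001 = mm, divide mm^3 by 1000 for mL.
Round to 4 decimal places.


= (27 * 100) * (306 * 0.001) / 1000
= 0.8262 mL

0.8262


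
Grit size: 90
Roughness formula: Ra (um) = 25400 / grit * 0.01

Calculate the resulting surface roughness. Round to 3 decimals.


Ra = 25400 / 90 * 0.01
= 2.822 um

2.822


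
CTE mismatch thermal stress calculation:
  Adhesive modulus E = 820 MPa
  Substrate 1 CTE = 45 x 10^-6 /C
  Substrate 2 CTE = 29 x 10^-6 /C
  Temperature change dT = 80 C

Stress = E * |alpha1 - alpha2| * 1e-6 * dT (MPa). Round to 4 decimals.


delta_alpha = |45 - 29| = 16 x 10^-6/C
Stress = 820 * 16e-6 * 80
= 1.0496 MPa

1.0496


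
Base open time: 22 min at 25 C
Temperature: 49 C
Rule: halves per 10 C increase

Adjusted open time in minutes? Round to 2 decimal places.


Acceleration = 2^((49-25)/10) = 5.2780
Open time = 22 / 5.2780 = 4.17 min

4.17


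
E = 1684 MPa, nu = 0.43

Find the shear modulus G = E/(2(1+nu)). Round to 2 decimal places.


G = 1684 / (2 * 1.43)
= 588.81 MPa

588.81


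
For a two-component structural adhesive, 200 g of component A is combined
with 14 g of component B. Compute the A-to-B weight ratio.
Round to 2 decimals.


Weight ratio A:B = 200 / 14
= 14.29

14.29


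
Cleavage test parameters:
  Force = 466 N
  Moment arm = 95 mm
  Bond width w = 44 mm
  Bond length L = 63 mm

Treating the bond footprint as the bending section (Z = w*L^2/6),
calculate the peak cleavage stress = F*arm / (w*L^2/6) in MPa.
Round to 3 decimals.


M = 466 * 95 = 44270 N*mm
Z = 44 * 63^2 / 6 = 174636 / 6 mm^3
sigma = M / Z = 6 * 44270 / 174636 = 265620 / 174636
= 1.521 MPa

1.521


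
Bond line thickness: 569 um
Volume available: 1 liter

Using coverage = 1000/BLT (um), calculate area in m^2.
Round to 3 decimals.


1 L = 1e6 mm^3, thickness = 569 um = 0.569 mm
Area = 1e6 / 0.569 mm^2 = (1e6 / 0.569) / 1e6 m^2 = 1000 / 569 m^2
= 1.757 m^2

1.757


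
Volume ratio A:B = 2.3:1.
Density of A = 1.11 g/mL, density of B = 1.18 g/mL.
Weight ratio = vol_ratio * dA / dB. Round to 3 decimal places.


Wt ratio = 2.3 * 1.11 / 1.18
= 2.164

2.164


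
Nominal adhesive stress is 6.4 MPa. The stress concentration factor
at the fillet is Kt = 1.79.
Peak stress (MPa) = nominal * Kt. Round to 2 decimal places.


Peak = 6.4 * 1.79 = 11.46 MPa

11.46


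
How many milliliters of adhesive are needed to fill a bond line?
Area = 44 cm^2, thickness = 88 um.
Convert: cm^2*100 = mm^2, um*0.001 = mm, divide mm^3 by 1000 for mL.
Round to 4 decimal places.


= (44 * 100) * (88 * 0.001) / 1000
= 0.3872 mL

0.3872


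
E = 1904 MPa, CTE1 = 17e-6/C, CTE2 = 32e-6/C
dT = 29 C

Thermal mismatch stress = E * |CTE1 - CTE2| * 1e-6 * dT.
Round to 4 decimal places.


= 1904 * 15e-6 * 29
= 0.8282 MPa

0.8282


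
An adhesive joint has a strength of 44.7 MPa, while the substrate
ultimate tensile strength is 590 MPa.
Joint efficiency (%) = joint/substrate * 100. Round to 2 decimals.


Efficiency = 44.7 / 590 * 100
= 7.58%

7.58


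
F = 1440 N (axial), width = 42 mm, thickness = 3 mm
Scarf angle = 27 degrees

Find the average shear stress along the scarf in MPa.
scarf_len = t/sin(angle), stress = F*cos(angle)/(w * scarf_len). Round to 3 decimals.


scarf_len = 3/sin(27 deg) = 6.6081
cos(27 deg) = 0.891007
stress = 1440*0.891007/(42*6.6081) = 4.623 MPa

4.623


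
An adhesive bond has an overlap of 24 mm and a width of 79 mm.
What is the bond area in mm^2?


Bond area = overlap * width
= 24 * 79
= 1896 mm^2

1896


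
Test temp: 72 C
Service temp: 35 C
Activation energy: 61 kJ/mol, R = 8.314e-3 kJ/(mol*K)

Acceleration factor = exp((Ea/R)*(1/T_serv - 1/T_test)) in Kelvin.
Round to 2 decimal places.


AF = exp((61/0.008314)*(1/308.15 - 1/345.15))
= 12.84

12.84


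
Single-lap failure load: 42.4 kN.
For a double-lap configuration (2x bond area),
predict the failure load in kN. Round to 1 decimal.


Failure load = 42.4 * 2 = 84.8 kN

84.8


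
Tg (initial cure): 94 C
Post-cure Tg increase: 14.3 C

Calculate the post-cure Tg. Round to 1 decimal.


Post-cure Tg = 94 + 14.3 = 108.3 C

108.3


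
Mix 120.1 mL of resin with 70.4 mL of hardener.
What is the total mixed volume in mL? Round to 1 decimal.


Total = 120.1 + 70.4 = 190.5 mL

190.5


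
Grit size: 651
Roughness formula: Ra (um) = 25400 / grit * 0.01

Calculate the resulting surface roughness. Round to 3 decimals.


Ra = 25400 / 651 * 0.01
= 0.390 um

0.390


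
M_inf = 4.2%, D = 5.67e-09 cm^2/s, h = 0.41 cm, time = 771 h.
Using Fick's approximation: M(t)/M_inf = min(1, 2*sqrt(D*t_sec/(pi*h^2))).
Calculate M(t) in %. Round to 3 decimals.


t = 2775600 s
ratio = min(1, 2*sqrt(5.67e-09*2775600/(pi*0.1681)))
= 0.345256
M(t) = 4.2 * 0.345256 = 1.450%

1.450


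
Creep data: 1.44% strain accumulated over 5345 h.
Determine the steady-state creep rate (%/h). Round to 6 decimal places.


Rate = 1.44 / 5345 = 0.000269 %/h

0.000269


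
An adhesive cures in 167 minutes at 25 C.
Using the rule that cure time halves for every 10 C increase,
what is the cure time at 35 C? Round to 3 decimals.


Factor = 2^((35 - 25) / 10) = 2.0000
Cure time = 167 / 2.0000
= 83.500 minutes

83.500


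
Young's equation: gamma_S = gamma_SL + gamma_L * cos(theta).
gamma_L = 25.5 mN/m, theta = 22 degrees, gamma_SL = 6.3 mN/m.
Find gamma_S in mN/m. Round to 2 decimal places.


cos(22 deg) = 0.927184
gamma_S = 6.3 + 25.5 * 0.927184
= 29.94 mN/m

29.94


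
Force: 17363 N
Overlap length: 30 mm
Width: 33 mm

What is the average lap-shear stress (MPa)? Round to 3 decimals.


Average shear stress = F / (overlap * width)
= 17363 / (30 * 33)
= 17.538 MPa

17.538


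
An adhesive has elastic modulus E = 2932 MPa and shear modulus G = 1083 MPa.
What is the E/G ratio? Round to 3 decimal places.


E/G = 2932 / 1083 = 2.707

2.707


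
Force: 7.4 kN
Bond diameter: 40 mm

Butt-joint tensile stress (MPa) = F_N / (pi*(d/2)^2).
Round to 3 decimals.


F_N = 7.4 * 1000 = 7400.0 N
A = pi*(20.0)^2 = 1256.6371 mm^2
stress = 7400.0 / 1256.6371 = 5.889 MPa

5.889


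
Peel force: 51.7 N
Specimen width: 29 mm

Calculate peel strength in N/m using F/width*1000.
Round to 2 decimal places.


Peel strength = 51.7 / 29 * 1000 = 1782.76 N/m

1782.76


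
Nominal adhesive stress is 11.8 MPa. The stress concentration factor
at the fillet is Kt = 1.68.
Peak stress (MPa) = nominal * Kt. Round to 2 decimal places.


Peak = 11.8 * 1.68 = 19.82 MPa

19.82


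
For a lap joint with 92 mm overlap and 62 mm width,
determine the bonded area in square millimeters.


Area = 92 * 62 = 5704 mm^2

5704


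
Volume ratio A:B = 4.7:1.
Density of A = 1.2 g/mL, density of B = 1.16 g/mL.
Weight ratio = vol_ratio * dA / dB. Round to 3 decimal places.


Wt ratio = 4.7 * 1.2 / 1.16
= 4.862

4.862


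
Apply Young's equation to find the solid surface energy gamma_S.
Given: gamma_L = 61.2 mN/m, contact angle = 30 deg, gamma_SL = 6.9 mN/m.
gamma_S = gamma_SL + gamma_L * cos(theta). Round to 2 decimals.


theta_rad = 30 * pi/180 = 0.523599
gamma_S = 6.9 + 61.2 * cos(0.523599)
= 59.90 mN/m

59.90


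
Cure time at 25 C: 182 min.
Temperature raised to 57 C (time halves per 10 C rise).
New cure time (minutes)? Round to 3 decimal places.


Acceleration factor = 2^(32/10) = 9.1896
New time = 182 / 9.1896 = 19.805 min

19.805


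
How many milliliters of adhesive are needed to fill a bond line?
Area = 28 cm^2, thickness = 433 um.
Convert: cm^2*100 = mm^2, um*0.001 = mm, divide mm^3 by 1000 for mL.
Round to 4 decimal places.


= (28 * 100) * (433 * 0.001) / 1000
= 1.2124 mL

1.2124


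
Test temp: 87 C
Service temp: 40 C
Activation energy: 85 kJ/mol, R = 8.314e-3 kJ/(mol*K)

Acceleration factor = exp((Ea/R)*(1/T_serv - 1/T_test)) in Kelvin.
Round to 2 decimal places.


AF = exp((85/0.008314)*(1/313.15 - 1/360.15))
= 70.85

70.85


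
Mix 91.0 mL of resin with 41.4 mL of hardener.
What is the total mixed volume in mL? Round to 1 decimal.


Total = 91.0 + 41.4 = 132.4 mL

132.4


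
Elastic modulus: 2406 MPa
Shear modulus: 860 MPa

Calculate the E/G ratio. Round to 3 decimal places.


E / G = 2406 / 860 = 2.798

2.798


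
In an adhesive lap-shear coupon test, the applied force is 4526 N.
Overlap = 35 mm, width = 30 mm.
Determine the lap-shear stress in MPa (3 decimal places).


stress = F / (overlap * width)
= 4526 / (35 * 30)
= 4.310 MPa

4.310


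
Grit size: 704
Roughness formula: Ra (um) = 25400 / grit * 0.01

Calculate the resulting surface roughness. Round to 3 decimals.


Ra = 25400 / 704 * 0.01
= 0.361 um

0.361


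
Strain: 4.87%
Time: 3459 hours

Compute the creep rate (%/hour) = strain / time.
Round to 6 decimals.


Creep rate = 4.87 / 3459
= 0.001408 %/h

0.001408


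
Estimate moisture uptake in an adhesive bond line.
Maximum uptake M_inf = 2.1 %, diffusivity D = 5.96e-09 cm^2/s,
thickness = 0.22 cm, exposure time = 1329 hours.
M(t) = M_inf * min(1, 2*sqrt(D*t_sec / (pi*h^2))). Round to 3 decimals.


Convert time: 1329 h = 4784400 s
ratio = min(1, 2*sqrt(5.96e-09*4784400/(pi*0.22^2)))
= 0.866102
M(t) = 2.1 * 0.866102 = 1.819%

1.819


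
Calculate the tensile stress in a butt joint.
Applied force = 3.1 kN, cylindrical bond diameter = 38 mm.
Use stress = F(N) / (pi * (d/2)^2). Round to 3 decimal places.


A = pi * 19.0^2 = 1134.1149 mm^2
sigma = 3100.0 / 1134.1149 = 2.733 MPa

2.733


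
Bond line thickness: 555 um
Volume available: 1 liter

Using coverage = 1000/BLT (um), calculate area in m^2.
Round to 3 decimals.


1 L = 1e6 mm^3, thickness = 555 um = 0.555 mm
Area = 1e6 / 0.555 mm^2 = (1e6 / 0.555) / 1e6 m^2 = 1000 / 555 m^2
= 1.802 m^2

1.802


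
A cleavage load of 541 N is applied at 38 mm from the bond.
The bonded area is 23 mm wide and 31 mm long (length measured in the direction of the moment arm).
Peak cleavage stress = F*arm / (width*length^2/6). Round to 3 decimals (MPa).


Moment = 541 * 38 = 20558 N*mm
Section modulus = 23 * 961 / 6 = 22103 / 6 mm^3
Stress = 20558 / (22103 / 6) = 123348 / 22103
= 5.581 MPa

5.581


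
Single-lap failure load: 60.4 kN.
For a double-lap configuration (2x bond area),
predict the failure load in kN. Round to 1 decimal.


Failure load = 60.4 * 2 = 120.8 kN

120.8


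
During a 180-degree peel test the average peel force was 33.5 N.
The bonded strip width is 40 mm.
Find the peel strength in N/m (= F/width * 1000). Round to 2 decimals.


Peel strength = F/width * 1000
= 33.5 / 40 * 1000
= 837.50 N/m

837.50


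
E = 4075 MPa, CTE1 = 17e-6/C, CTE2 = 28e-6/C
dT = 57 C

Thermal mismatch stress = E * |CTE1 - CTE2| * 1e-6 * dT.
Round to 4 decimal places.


= 4075 * 11e-6 * 57
= 2.5550 MPa

2.5550


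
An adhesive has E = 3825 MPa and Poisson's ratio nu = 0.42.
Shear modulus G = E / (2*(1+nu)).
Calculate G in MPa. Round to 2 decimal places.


G = 3825 / (2*(1+0.42))
= 3825 / 2.84
= 1346.83 MPa

1346.83


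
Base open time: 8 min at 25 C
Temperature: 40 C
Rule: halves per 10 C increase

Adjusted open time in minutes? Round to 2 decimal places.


Acceleration = 2^((40-25)/10) = 2.8284
Open time = 8 / 2.8284 = 2.83 min

2.83


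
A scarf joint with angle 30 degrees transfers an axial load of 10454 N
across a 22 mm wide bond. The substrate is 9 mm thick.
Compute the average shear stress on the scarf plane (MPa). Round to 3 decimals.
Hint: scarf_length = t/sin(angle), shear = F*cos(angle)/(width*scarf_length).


scarf_length = 9 / sin(30 deg) = 18.0000 mm
cos(30 deg) = 0.866025
shear stress = 10454 * 0.866025 / (22 * 18.0000)
= 22.862 MPa

22.862


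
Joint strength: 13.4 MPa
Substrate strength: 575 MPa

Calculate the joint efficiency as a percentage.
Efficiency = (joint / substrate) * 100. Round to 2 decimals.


Efficiency = (13.4 / 575) * 100 = 2.33%

2.33


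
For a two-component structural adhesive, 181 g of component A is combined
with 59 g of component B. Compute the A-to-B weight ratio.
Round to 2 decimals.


Weight ratio A:B = 181 / 59
= 3.07

3.07


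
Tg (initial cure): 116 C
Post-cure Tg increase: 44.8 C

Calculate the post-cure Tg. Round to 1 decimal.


Post-cure Tg = 116 + 44.8 = 160.8 C

160.8


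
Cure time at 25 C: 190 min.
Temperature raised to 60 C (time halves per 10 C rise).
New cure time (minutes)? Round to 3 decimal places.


Acceleration factor = 2^(35/10) = 11.3137
New time = 190 / 11.3137 = 16.794 min

16.794
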